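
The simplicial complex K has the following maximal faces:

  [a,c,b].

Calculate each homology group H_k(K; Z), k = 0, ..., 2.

Fix the vertex order a < b < c and write every simplex with vertices in increasing order. Then dim K = 2 and the simplices of K are:

  0-simplices (3): a, b, c
  1-simplices (3): ab, ac, bc
  2-simplices (1): abc

giving chain groups C_0 ≅ Z^3, C_1 ≅ Z^3, C_2 ≅ Z^1.

∂_1: C_1 → C_0 sends each edge [p,q] (with p < q) to q − p. For instance
  ∂ac = c − a.
As a 3×3 matrix over Z this has rank 2, with invariant factors (1,1).

The boundary map ∂_2: C_2 → C_1 acts by ∂[p,q,r] = [q,r] − [p,r] + [p,q]. For instance
  ∂abc = bc − ac + ab.
As a 3×1 matrix over Z this has rank 1, with invariant factors (1).

Now H_k = ker ∂_k / im ∂_{k+1}, so:

  H_0: rank C_0 − rank ∂_1 = 3 − 2 = 1, and the invariant factors of ∂_1 are all 1, so H_0 = Z.
  H_1: rank ker ∂_1 − rank ∂_2 = (3 − 2) − 1 = 0, and the invariant factors of ∂_2 are all 1, so H_1 = 0.
  H_2: rank ker ∂_2 − rank ∂_3 = (1 − 1) − 0 = 0, and there is no ∂_3, so H_2 = 0.

H_0 = Z,  H_1 = 0,  H_2 = 0.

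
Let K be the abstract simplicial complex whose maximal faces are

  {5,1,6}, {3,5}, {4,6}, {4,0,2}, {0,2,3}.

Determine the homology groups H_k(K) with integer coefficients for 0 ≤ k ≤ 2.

Take the total order 0 < 1 < 2 < 3 < 4 < 5 < 6 on the vertex set. Then K (dimension 2) consists of the simplices:

  0-simplices (7): [0], [1], [2], [3], [4], [5], [6]
  1-simplices (10): [0,2], [0,3], [0,4], [1,5], [1,6], [2,3], [2,4], [3,5], [4,6], [5,6]
  2-simplices (3): [0,2,3], [0,2,4], [1,5,6]

Hence C_0 ≅ Z^7, C_1 ≅ Z^10, C_2 ≅ Z^3.

∂_1: C_1 → C_0 sends each edge [p,q] (with p < q) to q − p.
The resulting 7×10 matrix has rank 6, and its Smith normal form has invariant factors (1,1,1,1,1,1).

The boundary map ∂_2: C_2 → C_1 acts by ∂[p,q,r] = [q,r] − [p,r] + [p,q]. For instance
  ∂[0,2,4] = [2,4] − [0,4] + [0,2],
  ∂[1,5,6] = [5,6] − [1,6] + [1,5].
As a 10×3 matrix over Z this has rank 3, with invariant factors (1,1,1).

Now H_k = ker ∂_k / im ∂_{k+1}, so:

  H_0: rank C_0 − rank ∂_1 = 7 − 6 = 1, and the invariant factors of ∂_1 are all 1, so H_0 = Z.
  H_1: rank ker ∂_1 − rank ∂_2 = (10 − 6) − 3 = 1, and the invariant factors of ∂_2 are all 1, so H_1 = Z.
  H_2: rank ker ∂_2 − rank ∂_3 = (3 − 3) − 0 = 0, and there is no ∂_3, so H_2 = 0.

H_0 ≅ Z,  H_1 ≅ Z,  H_2 = 0.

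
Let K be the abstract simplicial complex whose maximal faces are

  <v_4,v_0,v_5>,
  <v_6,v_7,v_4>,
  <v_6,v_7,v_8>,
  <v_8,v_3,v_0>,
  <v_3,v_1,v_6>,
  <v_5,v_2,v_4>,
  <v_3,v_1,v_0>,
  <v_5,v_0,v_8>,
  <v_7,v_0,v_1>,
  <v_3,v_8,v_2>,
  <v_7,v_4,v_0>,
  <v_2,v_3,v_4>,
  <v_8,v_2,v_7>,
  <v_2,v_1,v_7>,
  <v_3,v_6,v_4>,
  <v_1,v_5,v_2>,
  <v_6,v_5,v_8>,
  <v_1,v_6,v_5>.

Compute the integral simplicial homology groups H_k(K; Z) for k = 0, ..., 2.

H_0 = Z,  H_1 = Z^2,  H_2 = Z.

Take the total order v_0 < v_1 < v_2 < v_3 < v_4 < v_5 < v_6 < v_7 < v_8 on the vertex set. Then K (dimension 2) consists of the simplices:

  0-simplices (9): [v_0], [v_1], [v_2], [v_3], [v_4], [v_5], [v_6], [v_7], [v_8]
  1-simplices (27): (27 of them)
  2-simplices (18): (18 of them)

so the chain groups are C_0 ≅ Z^9, C_1 ≅ Z^27, C_2 ≅ Z^18.

Boundary ∂_1: C_1 → C_0 sends each edge [p,q] (with p < q) to q − p.
This gives a 9×27 integer matrix of rank 8; reducing to Smith normal form yields diagonal entries (1,1,1,1,1,1,1,1).

∂_2: C_2 → C_1 sends each 2-simplex [p,q,r] to [q,r] − [p,r] + [p,q]. For instance
  ∂[v_6,v_7,v_8] = [v_7,v_8] − [v_6,v_8] + [v_6,v_7],
  ∂[v_2,v_3,v_8] = [v_3,v_8] − [v_2,v_8] + [v_2,v_3].
The resulting 27×18 matrix has rank 17, and its Smith normal form has invariant factors (1,1,1,1,1,1,1,1,1,1,1,1,1,1,1,1,1).

Now H_k = ker ∂_k / im ∂_{k+1}, so:

  H_0: rank C_0 − rank ∂_1 = 9 − 8 = 1, and the invariant factors of ∂_1 are all 1, so H_0 ≅ Z.
  H_1: rank ker ∂_1 − rank ∂_2 = (27 − 8) − 17 = 2, and the invariant factors of ∂_2 are all 1, so H_1 ≅ Z^2.
  H_2: rank ker ∂_2 − rank ∂_3 = (18 − 17) − 0 = 1, and there is no ∂_3, so H_2 ≅ Z.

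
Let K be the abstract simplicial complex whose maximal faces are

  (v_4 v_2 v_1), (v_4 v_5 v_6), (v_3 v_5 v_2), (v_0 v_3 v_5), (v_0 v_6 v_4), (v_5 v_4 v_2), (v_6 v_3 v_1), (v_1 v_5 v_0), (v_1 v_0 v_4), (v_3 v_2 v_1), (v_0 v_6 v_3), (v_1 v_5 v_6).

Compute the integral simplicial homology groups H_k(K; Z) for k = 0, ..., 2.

K has 7 vertices, 18 edges, 12 triangles.
rank ∂_0 = 0, rank ∂_1 = 6 ⇒ b_0 = 7 − 0 − 6 = 1; all invariant factors of ∂_1 are 1 so no torsion. So H_0 ≅ Z.
rank ∂_1 = 6, rank ∂_2 = 12 ⇒ b_1 = 18 − 6 − 12 = 0; ∂_2 has invariant factor(s) [2] giving torsion. So H_1 ≅ Z_2.
rank ∂_2 = 12, rank ∂_3 = 0 ⇒ b_2 = 12 − 12 − 0 = 0. So H_2 ≅ 0.

H_0 = Z,  H_1 = Z_2,  H_2 = 0.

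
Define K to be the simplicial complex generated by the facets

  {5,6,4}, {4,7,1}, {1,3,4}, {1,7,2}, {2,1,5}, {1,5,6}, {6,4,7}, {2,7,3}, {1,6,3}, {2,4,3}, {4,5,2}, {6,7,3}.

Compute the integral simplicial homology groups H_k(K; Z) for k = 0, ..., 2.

Order the vertices as 1 < 2 < 3 < 4 < 5 < 6 < 7. Listing each simplex with vertices in this order, K has dimension 2 with simplices:

  0-simplices (7): [1], [2], [3], [4], [5], [6], [7]
  1-simplices (18): [1,2], [1,3], [1,4], [1,5], [1,6], [1,7], [2,3], [2,4], [2,5], [2,7], [3,4], [3,6], [3,7], [4,5], [4,6], [4,7], [5,6], [6,7]
  2-simplices (12): [1,2,5], [1,2,7], [1,3,4], [1,3,6], [1,4,7], [1,5,6], [2,3,4], [2,3,7], [2,4,5], [3,6,7], [4,5,6], [4,6,7]

giving chain groups C_0 ≅ Z^7, C_1 ≅ Z^18, C_2 ≅ Z^12.

Boundary ∂_1: C_1 → C_0 sends each edge [p,q] (with p < q) to q − p.
As a 7×18 matrix over Z this has rank 6, with invariant factors (1,1,1,1,1,1).

∂_2: C_2 → C_1 maps a triangle to the signed sum of its edges. For instance
  ∂[3,6,7] = [6,7] − [3,7] + [3,6],
  ∂[1,5,6] = [5,6] − [1,6] + [1,5].
The 18×12 boundary matrix has rank 12 and Smith normal form diag(1,1,1,1,1,1,1,1,1,1,1,2).

Reading off H_k = ker ∂_k / im ∂_{k+1}:

  H_0: rank C_0 − rank ∂_1 = 7 − 6 = 1, and the invariant factors of ∂_1 are all 1, so H_0 ≅ Z.
  H_1: rank ker ∂_1 − rank ∂_2 = (18 − 6) − 12 = 0, and ∂_2 has invariant factor 2 > 1, so H_1 ≅ Z/2.
  H_2: rank ker ∂_2 − rank ∂_3 = (12 − 12) − 0 = 0, and there is no ∂_3, so H_2 ≅ 0.

H_0 = Z,  H_1 = Z/2,  H_2 = 0.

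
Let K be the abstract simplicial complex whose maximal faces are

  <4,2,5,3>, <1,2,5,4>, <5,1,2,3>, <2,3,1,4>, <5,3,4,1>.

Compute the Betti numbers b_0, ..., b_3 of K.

b_0 = 1, b_1 = 0, b_2 = 0, b_3 = 1.

K has 5 vertices, 10 edges, 10 triangles, 5 3-simplices.
rank ∂_0 = 0, rank ∂_1 = 4 ⇒ b_0 = 5 − 0 − 4 = 1; all invariant factors of ∂_1 are 1 so no torsion. So H_0 = Z.
rank ∂_1 = 4, rank ∂_2 = 6 ⇒ b_1 = 10 − 4 − 6 = 0; all invariant factors of ∂_2 are 1 so no torsion. So H_1 = 0.
rank ∂_2 = 6, rank ∂_3 = 4 ⇒ b_2 = 10 − 6 − 4 = 0; all invariant factors of ∂_3 are 1 so no torsion. So H_2 = 0.
rank ∂_3 = 4, rank ∂_4 = 0 ⇒ b_3 = 5 − 4 − 0 = 1. So H_3 = Z.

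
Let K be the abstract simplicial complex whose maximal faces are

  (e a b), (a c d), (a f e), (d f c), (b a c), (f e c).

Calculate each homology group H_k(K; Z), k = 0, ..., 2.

H_0 = Z,  H_1 = Z,  H_2 = 0.

Order the vertices as a < b < c < d < e < f. Listing each simplex with vertices in this order, K has dimension 2 with simplices:

  0-simplices (6): a, b, c, d, e, f
  1-simplices (12): ab, ac, ad, ae, af, bc, be, cd, ce, cf, df, ef
  2-simplices (6): abc, abe, acd, aef, cdf, cef

so the chain groups are C_0 ≅ Z^6, C_1 ≅ Z^12, C_2 ≅ Z^6.

Boundary ∂_1: C_1 → C_0 is given by ∂[p,q] = [q] − [p].
The resulting 6×12 matrix has rank 5, and its Smith normal form has invariant factors (1,1,1,1,1).

∂_2: C_2 → C_1 sends each 2-simplex [p,q,r] to [q,r] − [p,r] + [p,q]. For instance
  ∂abe = be − ae + ab,
  ∂cdf = df − cf + cd.
The 12×6 boundary matrix has rank 6 and Smith normal form diag(1,1,1,1,1,1).

Computing H_k = (kernel of ∂_k) / (image of ∂_{k+1}):

  H_0: rank C_0 − rank ∂_1 = 6 − 5 = 1, and the invariant factors of ∂_1 are all 1, so H_0 = Z.
  H_1: rank ker ∂_1 − rank ∂_2 = (12 − 5) − 6 = 1, and the invariant factors of ∂_2 are all 1, so H_1 = Z.
  H_2: rank ker ∂_2 − rank ∂_3 = (6 − 6) − 0 = 0, and there is no ∂_3, so H_2 = 0.

As a check, the Euler characteristic is 6 − 12 + 6 = 0, which agrees with 1 − 1 + 0 = 0.
(K is a triangulation of the cylinder S^1 x I.)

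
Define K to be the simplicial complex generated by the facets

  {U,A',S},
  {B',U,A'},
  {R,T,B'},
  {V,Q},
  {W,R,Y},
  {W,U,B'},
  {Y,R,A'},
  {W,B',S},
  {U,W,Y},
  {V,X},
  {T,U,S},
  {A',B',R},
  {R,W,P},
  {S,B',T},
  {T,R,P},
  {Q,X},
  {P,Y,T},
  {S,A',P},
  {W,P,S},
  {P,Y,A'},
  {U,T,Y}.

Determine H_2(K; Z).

Fix the vertex order P < Q < R < S < T < U < V < W < X < Y < A' < B' and write every simplex with vertices in increasing order. Then dim K = 2 and the simplices of K are:

  0-simplices (12): [P], [Q], [R], [S], [T], [U], [V], [W], [X], [Y], [A'], [B']
  1-simplices (30): (30 of them)
  2-simplices (18): (18 of them)

so the chain groups are C_0 ≅ Z^12, C_1 ≅ Z^30, C_2 ≅ Z^18.

The boundary map ∂_1: C_1 → C_0 is given by ∂[p,q] = [q] − [p]. For instance
  ∂[R,Y] = [Y] − [R].
The resulting 12×30 matrix has rank 10, and its Smith normal form has invariant factors (1,1,1,1,1,1,1,1,1,1).

Boundary ∂_2: C_2 → C_1 maps a triangle to the signed sum of its edges. For instance
  ∂[P,R,W] = [R,W] − [P,W] + [P,R],
  ∂[P,Y,A'] = [Y,A'] − [P,A'] + [P,Y].
As a 30×18 matrix over Z this has rank 18, with invariant factors (1,1,1,1,1,1,1,1,1,1,1,1,1,1,1,1,1,2).

Reading off H_k = ker ∂_k / im ∂_{k+1}:

  H_2: rank ker ∂_2 − rank ∂_3 = (18 − 18) − 0 = 0, and there is no ∂_3, so H_2 = 0.

(K is a triangulation of the disjoint union of the Klein bottle and the circle S^1.)

H_2 ≅ 0.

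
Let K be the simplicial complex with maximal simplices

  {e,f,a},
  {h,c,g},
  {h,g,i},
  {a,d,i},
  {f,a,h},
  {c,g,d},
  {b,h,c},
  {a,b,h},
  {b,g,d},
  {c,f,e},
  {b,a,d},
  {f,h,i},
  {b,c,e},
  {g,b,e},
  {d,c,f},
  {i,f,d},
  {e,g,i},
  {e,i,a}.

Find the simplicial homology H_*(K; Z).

H_0 = Z,  H_1 = Z ⊕ Z/2Z,  H_2 = 0.

K has 9 vertices, 27 edges, 18 triangles.
rank ∂_0 = 0, rank ∂_1 = 8 ⇒ b_0 = 9 − 0 − 8 = 1; all invariant factors of ∂_1 are 1 so no torsion. So H_0 ≅ Z.
rank ∂_1 = 8, rank ∂_2 = 18 ⇒ b_1 = 27 − 8 − 18 = 1; ∂_2 has invariant factor(s) [2] giving torsion. So H_1 ≅ Z ⊕ Z/2Z.
rank ∂_2 = 18, rank ∂_3 = 0 ⇒ b_2 = 18 − 18 − 0 = 0. So H_2 ≅ 0.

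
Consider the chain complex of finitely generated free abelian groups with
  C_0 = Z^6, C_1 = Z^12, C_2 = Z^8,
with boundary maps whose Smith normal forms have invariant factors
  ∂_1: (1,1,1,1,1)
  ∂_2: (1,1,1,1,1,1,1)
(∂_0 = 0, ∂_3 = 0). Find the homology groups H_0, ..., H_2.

H_0 = Z,  H_1 = 0,  H_2 = Z.

H_0: b_0 = 6 − 0 − 5 = 1; torsion from ∂_1 factors > 1: none. So H_0 = Z.
H_1: b_1 = 12 − 5 − 7 = 0; torsion from ∂_2 factors > 1: none. So H_1 = 0.
H_2: b_2 = 8 − 7 − 0 = 1; torsion from ∂_3 factors > 1: none. So H_2 = Z.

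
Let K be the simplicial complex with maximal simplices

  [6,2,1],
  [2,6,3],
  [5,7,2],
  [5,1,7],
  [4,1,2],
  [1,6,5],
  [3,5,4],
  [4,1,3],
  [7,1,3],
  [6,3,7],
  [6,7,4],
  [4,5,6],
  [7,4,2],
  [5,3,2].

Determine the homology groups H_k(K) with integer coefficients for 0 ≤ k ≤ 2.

K has 7 vertices, 21 edges, 14 triangles.
rank ∂_0 = 0, rank ∂_1 = 6 ⇒ b_0 = 7 − 0 − 6 = 1; all invariant factors of ∂_1 are 1 so no torsion. So H_0 ≅ Z.
rank ∂_1 = 6, rank ∂_2 = 13 ⇒ b_1 = 21 − 6 − 13 = 2; all invariant factors of ∂_2 are 1 so no torsion. So H_1 ≅ Z^2.
rank ∂_2 = 13, rank ∂_3 = 0 ⇒ b_2 = 14 − 13 − 0 = 1. So H_2 ≅ Z.

H_0 = Z,  H_1 = Z^2,  H_2 = Z.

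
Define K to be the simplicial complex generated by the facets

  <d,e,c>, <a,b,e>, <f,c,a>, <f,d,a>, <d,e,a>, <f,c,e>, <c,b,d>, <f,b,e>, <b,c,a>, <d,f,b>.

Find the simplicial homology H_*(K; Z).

H_0 ≅ Z,  H_1 ≅ Z/2,  H_2 = 0.

Take the total order a < b < c < d < e < f on the vertex set. Then K (dimension 2) consists of the simplices:

  0-simplices (6): a, b, c, d, e, f
  1-simplices (15): ab, ac, ad, ae, af, bc, bd, be, bf, cd, ce, cf, de, df, ef
  2-simplices (10): abc, abe, acf, ade, adf, bcd, bdf, bef, cde, cef

Hence C_0 ≅ Z^6, C_1 ≅ Z^15, C_2 ≅ Z^10.

∂_1: C_1 → C_0 sends each edge [p,q] (with p < q) to q − p. For instance
  ∂df = f − d.
The 6×15 boundary matrix has rank 5 and Smith normal form diag(1,1,1,1,1).

Boundary ∂_2: C_2 → C_1 sends each 2-simplex [p,q,r] to [q,r] − [p,r] + [p,q]. For instance
  ∂acf = cf − af + ac,
  ∂bef = ef − bf + be.
As a 15×10 matrix over Z this has rank 10, with invariant factors (1,1,1,1,1,1,1,1,1,2).

Now H_k = ker ∂_k / im ∂_{k+1}, so:

  H_0: rank C_0 − rank ∂_1 = 6 − 5 = 1, and the invariant factors of ∂_1 are all 1, so H_0 = Z.
  H_1: rank ker ∂_1 − rank ∂_2 = (15 − 5) − 10 = 0, and ∂_2 has invariant factor 2 > 1, so H_1 = Z/2.
  H_2: rank ker ∂_2 − rank ∂_3 = (10 − 10) − 0 = 0, and there is no ∂_3, so H_2 = 0.

As a check, the Euler characteristic is 6 − 15 + 10 = 1, which agrees with 1 − 0 + 0 = 1.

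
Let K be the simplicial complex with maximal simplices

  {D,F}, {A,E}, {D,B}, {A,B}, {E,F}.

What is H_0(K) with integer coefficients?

Order the vertices as A < B < D < E < F. Listing each simplex with vertices in this order, K has dimension 1 with simplices:

  0-simplices (5): A, B, D, E, F
  1-simplices (5): AB, AE, BD, DF, EF

so the chain groups are C_0 ≅ Z^5, C_1 ≅ Z^5.

The boundary map ∂_1: C_1 → C_0 maps an edge to its endpoints' difference, ∂[p,q] = q − p.
The 5×5 boundary matrix has rank 4 and Smith normal form diag(1,1,1,1).

Computing H_k = (kernel of ∂_k) / (image of ∂_{k+1}):

  H_0: rank C_0 − rank ∂_1 = 5 − 4 = 1, and the invariant factors of ∂_1 are all 1, so H_0 = Z.

H_0 = Z.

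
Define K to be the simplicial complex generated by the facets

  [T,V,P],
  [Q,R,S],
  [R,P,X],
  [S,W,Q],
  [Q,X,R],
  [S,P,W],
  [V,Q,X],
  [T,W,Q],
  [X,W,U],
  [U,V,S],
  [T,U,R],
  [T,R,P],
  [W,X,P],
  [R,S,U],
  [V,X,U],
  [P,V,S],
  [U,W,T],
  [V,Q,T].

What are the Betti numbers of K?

Fix the vertex order P < Q < R < S < T < U < V < W < X and write every simplex with vertices in increasing order. Then dim K = 2 and the simplices of K are:

  0-simplices (9): P, Q, R, S, T, U, V, W, X
  1-simplices (27): PR, PS, PT, PV, PW, PX, QR, QS, QT, QV, QW, QX, RS, RT, RU, RX, SU, SV, SW, TU, TV, TW, UV, UW, UX, VX, WX
  2-simplices (18): PRT, PRX, PSV, PSW, PTV, PWX, QRS, QRX, QSW, QTV, QTW, QVX, RSU, RTU, SUV, TUW, UVX, UWX

Hence C_0 ≅ Z^9, C_1 ≅ Z^27, C_2 ≅ Z^18.

∂_1: C_1 → C_0 maps an edge to its endpoints' difference, ∂[p,q] = q − p.
This gives a 9×27 integer matrix of rank 8; reducing to Smith normal form yields diagonal entries (1,1,1,1,1,1,1,1).

Boundary ∂_2: C_2 → C_1 maps a triangle to the signed sum of its edges. For instance
  ∂PSW = SW − PW + PS,
  ∂QRX = RX − QX + QR.
As a 27×18 matrix over Z this has rank 17, with invariant factors (1,1,1,1,1,1,1,1,1,1,1,1,1,1,1,1,1).

Now H_k = ker ∂_k / im ∂_{k+1}, so:

  H_0: rank C_0 − rank ∂_1 = 9 − 8 = 1, and the invariant factors of ∂_1 are all 1, so H_0 = Z.
  H_1: rank ker ∂_1 − rank ∂_2 = (27 − 8) − 17 = 2, and the invariant factors of ∂_2 are all 1, so H_1 = Z^2.
  H_2: rank ker ∂_2 − rank ∂_3 = (18 − 17) − 0 = 1, and there is no ∂_3, so H_2 = Z.

As a check, the Euler characteristic is 9 − 27 + 18 = 0, which agrees with 1 − 2 + 1 = 0.

Hence the Betti numbers are b_0 = 1, b_1 = 2, b_2 = 1.

b_0 = 1, b_1 = 2, b_2 = 1.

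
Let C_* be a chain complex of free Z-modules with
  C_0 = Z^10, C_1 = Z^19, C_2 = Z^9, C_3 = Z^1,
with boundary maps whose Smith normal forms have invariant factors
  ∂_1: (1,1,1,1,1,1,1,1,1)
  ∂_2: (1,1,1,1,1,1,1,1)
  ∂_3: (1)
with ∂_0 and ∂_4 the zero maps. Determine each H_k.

H_0: b_0 = 10 − 0 − 9 = 1; torsion from ∂_1 factors > 1: none. So H_0 = Z.
H_1: b_1 = 19 − 9 − 8 = 2; torsion from ∂_2 factors > 1: none. So H_1 = Z^2.
H_2: b_2 = 9 − 8 − 1 = 0; torsion from ∂_3 factors > 1: none. So H_2 = 0.
H_3: b_3 = 1 − 1 − 0 = 0; torsion from ∂_4 factors > 1: none. So H_3 = 0.

H_0 = Z,  H_1 = Z^2,  H_2 = 0,  H_3 = 0.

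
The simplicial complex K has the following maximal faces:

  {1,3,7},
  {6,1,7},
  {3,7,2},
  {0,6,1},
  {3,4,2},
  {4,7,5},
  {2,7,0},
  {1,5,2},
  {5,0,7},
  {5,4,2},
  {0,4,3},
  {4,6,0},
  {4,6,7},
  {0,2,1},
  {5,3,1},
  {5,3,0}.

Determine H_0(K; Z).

H_0 = Z.

Take the total order 0 < 1 < 2 < 3 < 4 < 5 < 6 < 7 on the vertex set. Then K (dimension 2) consists of the simplices:

  0-simplices (8): [0], [1], [2], [3], [4], [5], [6], [7]
  1-simplices (24): (24 of them)
  2-simplices (16): [0,1,2], [0,1,6], [0,2,7], [0,3,4], [0,3,5], [0,4,6], [0,5,7], [1,2,5], [1,3,5], [1,3,7], [1,6,7], [2,3,4], [2,3,7], [2,4,5], [4,5,7], [4,6,7]

giving chain groups C_0 ≅ Z^8, C_1 ≅ Z^24, C_2 ≅ Z^16.

∂_1: C_1 → C_0 maps an edge to its endpoints' difference, ∂[p,q] = q − p. For instance
  ∂[0,5] = [5] − [0].
The 8×24 boundary matrix has rank 7 and Smith normal form diag(1,1,1,1,1,1,1).

The boundary map ∂_2: C_2 → C_1 sends each 2-simplex [p,q,r] to [q,r] − [p,r] + [p,q]. For instance
  ∂[1,2,5] = [2,5] − [1,5] + [1,2],
  ∂[0,3,4] = [3,4] − [0,4] + [0,3].
This gives a 24×16 integer matrix of rank 15; reducing to Smith normal form yields diagonal entries (1,1,1,1,1,1,1,1,1,1,1,1,1,1,1).

Computing H_k = (kernel of ∂_k) / (image of ∂_{k+1}):

  H_0: rank C_0 − rank ∂_1 = 8 − 7 = 1, and the invariant factors of ∂_1 are all 1, so H_0 ≅ Z.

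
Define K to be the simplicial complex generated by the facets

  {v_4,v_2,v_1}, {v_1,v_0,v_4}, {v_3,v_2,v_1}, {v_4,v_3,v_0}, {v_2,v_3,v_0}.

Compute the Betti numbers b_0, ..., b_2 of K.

Take the total order v_0 < v_1 < v_2 < v_3 < v_4 on the vertex set. Then K (dimension 2) consists of the simplices:

  0-simplices (5): [v_0], [v_1], [v_2], [v_3], [v_4]
  1-simplices (10): [v_0,v_1], [v_0,v_2], [v_0,v_3], [v_0,v_4], [v_1,v_2], [v_1,v_3], [v_1,v_4], [v_2,v_3], [v_2,v_4], [v_3,v_4]
  2-simplices (5): [v_0,v_1,v_4], [v_0,v_2,v_3], [v_0,v_3,v_4], [v_1,v_2,v_3], [v_1,v_2,v_4]

giving chain groups C_0 ≅ Z^5, C_1 ≅ Z^10, C_2 ≅ Z^5.

The boundary map ∂_1: C_1 → C_0 is given by ∂[p,q] = [q] − [p].
The 5×10 boundary matrix has rank 4 and Smith normal form diag(1,1,1,1).

Boundary ∂_2: C_2 → C_1 maps a triangle to the signed sum of its edges. For instance
  ∂[v_0,v_3,v_4] = [v_3,v_4] − [v_0,v_4] + [v_0,v_3],
  ∂[v_0,v_2,v_3] = [v_2,v_3] − [v_0,v_3] + [v_0,v_2].
The 10×5 boundary matrix has rank 5 and Smith normal form diag(1,1,1,1,1).

Reading off H_k = ker ∂_k / im ∂_{k+1}:

  H_0: rank C_0 − rank ∂_1 = 5 − 4 = 1, and the invariant factors of ∂_1 are all 1, so H_0 ≅ Z.
  H_1: rank ker ∂_1 − rank ∂_2 = (10 − 4) − 5 = 1, and the invariant factors of ∂_2 are all 1, so H_1 ≅ Z.
  H_2: rank ker ∂_2 − rank ∂_3 = (5 − 5) − 0 = 0, and there is no ∂_3, so H_2 ≅ 0.

Hence the Betti numbers are b_0 = 1, b_1 = 1, b_2 = 0.

b_0 = 1, b_1 = 1, b_2 = 0.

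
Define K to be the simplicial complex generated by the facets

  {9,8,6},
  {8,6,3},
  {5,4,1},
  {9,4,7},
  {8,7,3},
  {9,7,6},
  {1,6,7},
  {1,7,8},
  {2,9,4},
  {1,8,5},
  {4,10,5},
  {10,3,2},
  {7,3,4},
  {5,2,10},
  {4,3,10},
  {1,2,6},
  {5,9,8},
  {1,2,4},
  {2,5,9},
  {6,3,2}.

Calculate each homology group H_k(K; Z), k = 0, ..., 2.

Take the total order 1 < 2 < 3 < 4 < 5 < 6 < 7 < 8 < 9 < 10 on the vertex set. Then K (dimension 2) consists of the simplices:

  0-simplices (10): [1], [2], [3], [4], [5], [6], [7], [8], [9], [10]
  1-simplices (30): (30 of them)
  2-simplices (20): (20 of them)

Hence C_0 ≅ Z^10, C_1 ≅ Z^30, C_2 ≅ Z^20.

The boundary map ∂_1: C_1 → C_0 sends each edge [p,q] (with p < q) to q − p.
This gives a 10×30 integer matrix of rank 9; reducing to Smith normal form yields diagonal entries (1,1,1,1,1,1,1,1,1).

The boundary map ∂_2: C_2 → C_1 maps a triangle to the signed sum of its edges. For instance
  ∂[1,2,6] = [2,6] − [1,6] + [1,2],
  ∂[6,7,9] = [7,9] − [6,9] + [6,7].
The 30×20 boundary matrix has rank 20 and Smith normal form diag(1,1,1,1,1,1,1,1,1,1,1,1,1,1,1,1,1,1,1,2).

From H_k ≅ ker(∂_k) / im(∂_{k+1}) we obtain:

  H_0: rank C_0 − rank ∂_1 = 10 − 9 = 1, and the invariant factors of ∂_1 are all 1, so H_0 = Z.
  H_1: rank ker ∂_1 − rank ∂_2 = (30 − 9) − 20 = 1, and ∂_2 has invariant factor 2 > 1, so H_1 = Z × Z/2.
  H_2: rank ker ∂_2 − rank ∂_3 = (20 − 20) − 0 = 0, and there is no ∂_3, so H_2 = 0.

H_0 ≅ Z,  H_1 ≅ Z × Z/2,  H_2 = 0.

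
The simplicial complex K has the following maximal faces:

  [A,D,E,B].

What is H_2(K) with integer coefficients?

Fix the vertex order A < B < D < E and write every simplex with vertices in increasing order. Then dim K = 3 and the simplices of K are:

  0-simplices (4): A, B, D, E
  1-simplices (6): AB, AD, AE, BD, BE, DE
  2-simplices (4): ABD, ABE, ADE, BDE
  3-simplices (1): ABDE

giving chain groups C_0 ≅ Z^4, C_1 ≅ Z^6, C_2 ≅ Z^4, C_3 ≅ Z^1.

∂_1: C_1 → C_0 sends each edge [p,q] (with p < q) to q − p. For instance
  ∂BE = E − B.
The 4×6 boundary matrix has rank 3 and Smith normal form diag(1,1,1).

∂_2: C_2 → C_1 sends each 2-simplex [p,q,r] to [q,r] − [p,r] + [p,q]. For instance
  ∂ADE = DE − AE + AD,
  ∂ABE = BE − AE + AB.
This gives a 6×4 integer matrix of rank 3; reducing to Smith normal form yields diagonal entries (1,1,1).

The boundary map ∂_3: C_3 → C_2 sends each 3-simplex σ to the alternating sum Σ_i (−1)^i (σ with its i-th vertex removed). For instance
  ∂ABDE = BDE − ADE + ABE − ABD.
This gives a 4×1 integer matrix of rank 1; reducing to Smith normal form yields diagonal entries (1).

Reading off H_k = ker ∂_k / im ∂_{k+1}:

  H_2: rank ker ∂_2 − rank ∂_3 = (4 − 3) − 1 = 0, and the invariant factors of ∂_3 are all 1, so H_2 = 0.

H_2 = 0.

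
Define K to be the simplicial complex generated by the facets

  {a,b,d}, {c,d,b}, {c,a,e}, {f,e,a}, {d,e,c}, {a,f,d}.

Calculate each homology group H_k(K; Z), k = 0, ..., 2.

H_0 = Z,  H_1 = Z,  H_2 = 0.

Fix the vertex order a < b < c < d < e < f and write every simplex with vertices in increasing order. Then dim K = 2 and the simplices of K are:

  0-simplices (6): a, b, c, d, e, f
  1-simplices (12): ab, ac, ad, ae, af, bc, bd, cd, ce, de, df, ef
  2-simplices (6): abd, ace, adf, aef, bcd, cde

so the chain groups are C_0 ≅ Z^6, C_1 ≅ Z^12, C_2 ≅ Z^6.

∂_1: C_1 → C_0 sends each edge [p,q] (with p < q) to q − p.
This gives a 6×12 integer matrix of rank 5; reducing to Smith normal form yields diagonal entries (1,1,1,1,1).

∂_2: C_2 → C_1 sends each 2-simplex [p,q,r] to [q,r] − [p,r] + [p,q]. For instance
  ∂adf = df − af + ad,
  ∂ace = ce − ae + ac.
As a 12×6 matrix over Z this has rank 6, with invariant factors (1,1,1,1,1,1).

Now H_k = ker ∂_k / im ∂_{k+1}, so:

  H_0: rank C_0 − rank ∂_1 = 6 − 5 = 1, and the invariant factors of ∂_1 are all 1, so H_0 ≅ Z.
  H_1: rank ker ∂_1 − rank ∂_2 = (12 − 5) − 6 = 1, and the invariant factors of ∂_2 are all 1, so H_1 ≅ Z.
  H_2: rank ker ∂_2 − rank ∂_3 = (6 − 6) − 0 = 0, and there is no ∂_3, so H_2 ≅ 0.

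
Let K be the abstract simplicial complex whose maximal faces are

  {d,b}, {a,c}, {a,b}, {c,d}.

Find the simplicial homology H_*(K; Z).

H_0 ≅ Z,  H_1 ≅ Z.

Fix the vertex order a < b < c < d and write every simplex with vertices in increasing order. Then dim K = 1 and the simplices of K are:

  0-simplices (4): a, b, c, d
  1-simplices (4): ab, ac, bd, cd

giving chain groups C_0 ≅ Z^4, C_1 ≅ Z^4.

Boundary ∂_1: C_1 → C_0 is given by ∂[p,q] = [q] − [p]. For instance
  ∂bd = d − b.
This gives a 4×4 integer matrix of rank 3; reducing to Smith normal form yields diagonal entries (1,1,1).

Computing H_k = (kernel of ∂_k) / (image of ∂_{k+1}):

  H_0: rank C_0 − rank ∂_1 = 4 − 3 = 1, and the invariant factors of ∂_1 are all 1, so H_0 = Z.
  H_1: rank ker ∂_1 − rank ∂_2 = (4 − 3) − 0 = 1, and there is no ∂_2, so H_1 = Z.

As a check, the Euler characteristic is 4 − 4 = 0, which agrees with 1 − 1 = 0.
(K is a triangulation of the circle S^1.)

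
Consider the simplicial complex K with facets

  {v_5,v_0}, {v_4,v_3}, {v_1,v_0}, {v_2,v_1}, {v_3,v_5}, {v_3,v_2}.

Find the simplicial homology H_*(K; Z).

K has 6 vertices, 6 edges.
rank ∂_0 = 0, rank ∂_1 = 5 ⇒ b_0 = 6 − 0 − 5 = 1; all invariant factors of ∂_1 are 1 so no torsion. So H_0 = Z.
rank ∂_1 = 5, rank ∂_2 = 0 ⇒ b_1 = 6 − 5 − 0 = 1. So H_1 = Z.

H_0 ≅ Z,  H_1 ≅ Z.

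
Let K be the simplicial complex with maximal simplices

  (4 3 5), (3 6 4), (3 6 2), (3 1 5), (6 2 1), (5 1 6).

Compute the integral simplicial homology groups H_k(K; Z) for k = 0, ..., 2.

H_0 = Z,  H_1 = Z,  H_2 = 0.

We work with the vertex ordering 1 < 2 < 3 < 4 < 5 < 6. The simplices of K, each written with vertices in increasing order, are:

  0-simplices (6): [1], [2], [3], [4], [5], [6]
  1-simplices (12): [1,2], [1,3], [1,5], [1,6], [2,3], [2,6], [3,4], [3,5], [3,6], [4,5], [4,6], [5,6]
  2-simplices (6): [1,2,6], [1,3,5], [1,5,6], [2,3,6], [3,4,5], [3,4,6]

giving chain groups C_0 ≅ Z^6, C_1 ≅ Z^12, C_2 ≅ Z^6.

The boundary map ∂_1: C_1 → C_0 sends each edge [p,q] (with p < q) to q − p. For instance
  ∂[4,6] = [6] − [4].
This gives a 6×12 integer matrix of rank 5; reducing to Smith normal form yields diagonal entries (1,1,1,1,1).

∂_2: C_2 → C_1 acts by ∂[p,q,r] = [q,r] − [p,r] + [p,q]. For instance
  ∂[1,5,6] = [5,6] − [1,6] + [1,5],
  ∂[1,3,5] = [3,5] − [1,5] + [1,3].
This gives a 12×6 integer matrix of rank 6; reducing to Smith normal form yields diagonal entries (1,1,1,1,1,1).

Now H_k = ker ∂_k / im ∂_{k+1}, so:

  H_0: rank C_0 − rank ∂_1 = 6 − 5 = 1, and the invariant factors of ∂_1 are all 1, so H_0 ≅ Z.
  H_1: rank ker ∂_1 − rank ∂_2 = (12 − 5) − 6 = 1, and the invariant factors of ∂_2 are all 1, so H_1 ≅ Z.
  H_2: rank ker ∂_2 − rank ∂_3 = (6 − 6) − 0 = 0, and there is no ∂_3, so H_2 ≅ 0.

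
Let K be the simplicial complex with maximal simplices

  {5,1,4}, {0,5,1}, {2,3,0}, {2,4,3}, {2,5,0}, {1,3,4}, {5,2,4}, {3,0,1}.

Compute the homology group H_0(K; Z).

H_0 ≅ Z.

Order the vertices as 0 < 1 < 2 < 3 < 4 < 5. Listing each simplex with vertices in this order, K has dimension 2 with simplices:

  0-simplices (6): [0], [1], [2], [3], [4], [5]
  1-simplices (12): [0,1], [0,2], [0,3], [0,5], [1,3], [1,4], [1,5], [2,3], [2,4], [2,5], [3,4], [4,5]
  2-simplices (8): [0,1,3], [0,1,5], [0,2,3], [0,2,5], [1,3,4], [1,4,5], [2,3,4], [2,4,5]

giving chain groups C_0 ≅ Z^6, C_1 ≅ Z^12, C_2 ≅ Z^8.

∂_1: C_1 → C_0 is given by ∂[p,q] = [q] − [p].
The resulting 6×12 matrix has rank 5, and its Smith normal form has invariant factors (1,1,1,1,1).

∂_2: C_2 → C_1 acts by ∂[p,q,r] = [q,r] − [p,r] + [p,q]. For instance
  ∂[1,3,4] = [3,4] − [1,4] + [1,3],
  ∂[0,1,3] = [1,3] − [0,3] + [0,1].
As a 12×8 matrix over Z this has rank 7, with invariant factors (1,1,1,1,1,1,1).

From H_k ≅ ker(∂_k) / im(∂_{k+1}) we obtain:

  H_0: rank C_0 − rank ∂_1 = 6 − 5 = 1, and the invariant factors of ∂_1 are all 1, so H_0 = Z.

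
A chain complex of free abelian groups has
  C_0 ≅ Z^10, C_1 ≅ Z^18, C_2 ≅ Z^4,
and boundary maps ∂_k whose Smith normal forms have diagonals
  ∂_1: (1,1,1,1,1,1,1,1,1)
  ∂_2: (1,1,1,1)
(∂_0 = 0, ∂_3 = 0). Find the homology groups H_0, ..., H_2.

H_0: b_0 = 10 − 0 − 9 = 1; torsion from ∂_1 factors > 1: none. So H_0 = Z.
H_1: b_1 = 18 − 9 − 4 = 5; torsion from ∂_2 factors > 1: none. So H_1 = Z^5.
H_2: b_2 = 4 − 4 − 0 = 0; torsion from ∂_3 factors > 1: none. So H_2 = 0.

H_0 = Z,  H_1 = Z^5,  H_2 = 0.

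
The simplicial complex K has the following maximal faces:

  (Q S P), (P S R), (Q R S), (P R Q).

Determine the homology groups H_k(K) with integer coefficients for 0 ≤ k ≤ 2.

K has 4 vertices, 6 edges, 4 triangles.
rank ∂_0 = 0, rank ∂_1 = 3 ⇒ b_0 = 4 − 0 − 3 = 1; all invariant factors of ∂_1 are 1 so no torsion. So H_0 ≅ Z.
rank ∂_1 = 3, rank ∂_2 = 3 ⇒ b_1 = 6 − 3 − 3 = 0; all invariant factors of ∂_2 are 1 so no torsion. So H_1 ≅ 0.
rank ∂_2 = 3, rank ∂_3 = 0 ⇒ b_2 = 4 − 3 − 0 = 1. So H_2 ≅ Z.

H_0 = Z,  H_1 = 0,  H_2 = Z.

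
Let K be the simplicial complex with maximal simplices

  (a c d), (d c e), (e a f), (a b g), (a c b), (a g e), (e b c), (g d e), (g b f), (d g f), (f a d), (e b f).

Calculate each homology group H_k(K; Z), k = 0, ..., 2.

Fix the vertex order a < b < c < d < e < f < g and write every simplex with vertices in increasing order. Then dim K = 2 and the simplices of K are:

  0-simplices (7): a, b, c, d, e, f, g
  1-simplices (18): ab, ac, ad, ae, af, ag, bc, be, bf, bg, cd, ce, de, df, dg, ef, eg, fg
  2-simplices (12): abc, abg, acd, adf, aef, aeg, bce, bef, bfg, cde, deg, dfg

giving chain groups C_0 ≅ Z^7, C_1 ≅ Z^18, C_2 ≅ Z^12.

Boundary ∂_1: C_1 → C_0 maps an edge to its endpoints' difference, ∂[p,q] = q − p.
This gives a 7×18 integer matrix of rank 6; reducing to Smith normal form yields diagonal entries (1,1,1,1,1,1).

The boundary map ∂_2: C_2 → C_1 sends each 2-simplex [p,q,r] to [q,r] − [p,r] + [p,q]. For instance
  ∂bfg = fg − bg + bf,
  ∂bce = ce − be + bc.
The resulting 18×12 matrix has rank 12, and its Smith normal form has invariant factors (1,1,1,1,1,1,1,1,1,1,1,2).

Reading off H_k = ker ∂_k / im ∂_{k+1}:

  H_0: rank C_0 − rank ∂_1 = 7 − 6 = 1, and the invariant factors of ∂_1 are all 1, so H_0 = Z.
  H_1: rank ker ∂_1 − rank ∂_2 = (18 − 6) − 12 = 0, and ∂_2 has invariant factor 2 > 1, so H_1 = Z/2.
  H_2: rank ker ∂_2 − rank ∂_3 = (12 − 12) − 0 = 0, and there is no ∂_3, so H_2 = 0.

(K is a triangulation of the real projective plane RP^2.)

H_0 = Z,  H_1 = Z/2,  H_2 = 0.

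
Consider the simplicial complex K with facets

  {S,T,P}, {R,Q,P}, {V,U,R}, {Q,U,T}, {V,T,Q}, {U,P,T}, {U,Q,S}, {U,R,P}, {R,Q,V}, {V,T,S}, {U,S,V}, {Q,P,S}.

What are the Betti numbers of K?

We work with the vertex ordering P < Q < R < S < T < U < V. The simplices of K, each written with vertices in increasing order, are:

  0-simplices (7): P, Q, R, S, T, U, V
  1-simplices (18): PQ, PR, PS, PT, PU, QR, QS, QT, QU, QV, RU, RV, ST, SU, SV, TU, TV, UV
  2-simplices (12): PQR, PQS, PRU, PST, PTU, QRV, QSU, QTU, QTV, RUV, STV, SUV

Hence C_0 ≅ Z^7, C_1 ≅ Z^18, C_2 ≅ Z^12.

The boundary map ∂_1: C_1 → C_0 is given by ∂[p,q] = [q] − [p].
The 7×18 boundary matrix has rank 6 and Smith normal form diag(1,1,1,1,1,1).

∂_2: C_2 → C_1 sends each 2-simplex [p,q,r] to [q,r] − [p,r] + [p,q]. For instance
  ∂QTV = TV − QV + QT,
  ∂QRV = RV − QV + QR.
As a 18×12 matrix over Z this has rank 12, with invariant factors (1,1,1,1,1,1,1,1,1,1,1,2).

Computing H_k = (kernel of ∂_k) / (image of ∂_{k+1}):

  H_0: rank C_0 − rank ∂_1 = 7 − 6 = 1, and the invariant factors of ∂_1 are all 1, so H_0 ≅ Z.
  H_1: rank ker ∂_1 − rank ∂_2 = (18 − 6) − 12 = 0, and ∂_2 has invariant factor 2 > 1, so H_1 ≅ Z_2.
  H_2: rank ker ∂_2 − rank ∂_3 = (12 − 12) − 0 = 0, and there is no ∂_3, so H_2 ≅ 0.

Hence the Betti numbers are b_0 = 1, b_1 = 0, b_2 = 0.

b_0 = 1, b_1 = 0, b_2 = 0.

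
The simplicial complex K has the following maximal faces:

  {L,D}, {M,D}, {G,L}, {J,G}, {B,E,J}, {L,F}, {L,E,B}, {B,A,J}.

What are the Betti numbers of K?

b_0 = 1, b_1 = 1, b_2 = 0.

Order the vertices as A < B < D < E < F < G < J < L < M. Listing each simplex with vertices in this order, K has dimension 2 with simplices:

  0-simplices (9): A, B, D, E, F, G, J, L, M
  1-simplices (12): AB, AJ, BE, BJ, BL, DL, DM, EJ, EL, FL, GJ, GL
  2-simplices (3): ABJ, BEJ, BEL

Hence C_0 ≅ Z^9, C_1 ≅ Z^12, C_2 ≅ Z^3.

∂_1: C_1 → C_0 is given by ∂[p,q] = [q] − [p].
As a 9×12 matrix over Z this has rank 8, with invariant factors (1,1,1,1,1,1,1,1).

The boundary map ∂_2: C_2 → C_1 maps a triangle to the signed sum of its edges. For instance
  ∂BEJ = EJ − BJ + BE,
  ∂ABJ = BJ − AJ + AB.
This gives a 12×3 integer matrix of rank 3; reducing to Smith normal form yields diagonal entries (1,1,1).

Computing H_k = (kernel of ∂_k) / (image of ∂_{k+1}):

  H_0: rank C_0 − rank ∂_1 = 9 − 8 = 1, and the invariant factors of ∂_1 are all 1, so H_0 = Z.
  H_1: rank ker ∂_1 − rank ∂_2 = (12 − 8) − 3 = 1, and the invariant factors of ∂_2 are all 1, so H_1 = Z.
  H_2: rank ker ∂_2 − rank ∂_3 = (3 − 3) − 0 = 0, and there is no ∂_3, so H_2 = 0.

Hence the Betti numbers are b_0 = 1, b_1 = 1, b_2 = 0.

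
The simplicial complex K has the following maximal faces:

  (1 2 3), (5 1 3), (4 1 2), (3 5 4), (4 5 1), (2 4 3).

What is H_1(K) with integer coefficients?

H_1 ≅ 0.

Take the total order 1 < 2 < 3 < 4 < 5 on the vertex set. Then K (dimension 2) consists of the simplices:

  0-simplices (5): [1], [2], [3], [4], [5]
  1-simplices (9): [1,2], [1,3], [1,4], [1,5], [2,3], [2,4], [3,4], [3,5], [4,5]
  2-simplices (6): [1,2,3], [1,2,4], [1,3,5], [1,4,5], [2,3,4], [3,4,5]

giving chain groups C_0 ≅ Z^5, C_1 ≅ Z^9, C_2 ≅ Z^6.

∂_1: C_1 → C_0 is given by ∂[p,q] = [q] − [p].
The 5×9 boundary matrix has rank 4 and Smith normal form diag(1,1,1,1).

The boundary map ∂_2: C_2 → C_1 sends each 2-simplex [p,q,r] to [q,r] − [p,r] + [p,q]. For instance
  ∂[1,3,5] = [3,5] − [1,5] + [1,3],
  ∂[1,4,5] = [4,5] − [1,5] + [1,4].
This gives a 9×6 integer matrix of rank 5; reducing to Smith normal form yields diagonal entries (1,1,1,1,1).

Reading off H_k = ker ∂_k / im ∂_{k+1}:

  H_1: rank ker ∂_1 − rank ∂_2 = (9 − 4) − 5 = 0, and the invariant factors of ∂_2 are all 1, so H_1 ≅ 0.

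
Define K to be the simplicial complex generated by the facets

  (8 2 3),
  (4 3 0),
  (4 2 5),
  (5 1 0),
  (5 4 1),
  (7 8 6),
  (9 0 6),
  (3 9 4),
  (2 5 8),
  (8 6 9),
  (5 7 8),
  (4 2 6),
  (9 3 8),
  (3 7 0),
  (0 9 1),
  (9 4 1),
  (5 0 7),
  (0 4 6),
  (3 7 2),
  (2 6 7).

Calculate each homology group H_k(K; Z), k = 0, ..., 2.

Order the vertices as 0 < 1 < 2 < 3 < 4 < 5 < 6 < 7 < 8 < 9. Listing each simplex with vertices in this order, K has dimension 2 with simplices:

  0-simplices (10): [0], [1], [2], [3], [4], [5], [6], [7], [8], [9]
  1-simplices (30): (30 of them)
  2-simplices (20): (20 of them)

so the chain groups are C_0 ≅ Z^10, C_1 ≅ Z^30, C_2 ≅ Z^20.

∂_1: C_1 → C_0 sends each edge [p,q] (with p < q) to q − p. For instance
  ∂[0,9] = [9] − [0].
This gives a 10×30 integer matrix of rank 9; reducing to Smith normal form yields diagonal entries (1,1,1,1,1,1,1,1,1).

The boundary map ∂_2: C_2 → C_1 sends each 2-simplex [p,q,r] to [q,r] − [p,r] + [p,q]. For instance
  ∂[2,4,6] = [4,6] − [2,6] + [2,4],
  ∂[1,4,9] = [4,9] − [1,9] + [1,4].
The 30×20 boundary matrix has rank 20 and Smith normal form diag(1,1,1,1,1,1,1,1,1,1,1,1,1,1,1,1,1,1,1,2).

From H_k ≅ ker(∂_k) / im(∂_{k+1}) we obtain:

  H_0: rank C_0 − rank ∂_1 = 10 − 9 = 1, and the invariant factors of ∂_1 are all 1, so H_0 = Z.
  H_1: rank ker ∂_1 − rank ∂_2 = (30 − 9) − 20 = 1, and ∂_2 has invariant factor 2 > 1, so H_1 = Z ⊕ Z/2.
  H_2: rank ker ∂_2 − rank ∂_3 = (20 − 20) − 0 = 0, and there is no ∂_3, so H_2 = 0.

As a check, the Euler characteristic is 10 − 30 + 20 = 0, which agrees with 1 − 1 + 0 = 0.

H_0 ≅ Z,  H_1 ≅ Z ⊕ Z/2,  H_2 = 0.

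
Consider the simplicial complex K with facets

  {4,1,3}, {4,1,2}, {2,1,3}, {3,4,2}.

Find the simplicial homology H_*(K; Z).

H_0 ≅ Z,  H_1 = 0,  H_2 ≅ Z.

K has 4 vertices, 6 edges, 4 triangles.
rank ∂_0 = 0, rank ∂_1 = 3 ⇒ b_0 = 4 − 0 − 3 = 1; all invariant factors of ∂_1 are 1 so no torsion. So H_0 = Z.
rank ∂_1 = 3, rank ∂_2 = 3 ⇒ b_1 = 6 − 3 − 3 = 0; all invariant factors of ∂_2 are 1 so no torsion. So H_1 = 0.
rank ∂_2 = 3, rank ∂_3 = 0 ⇒ b_2 = 4 − 3 − 0 = 1. So H_2 = Z.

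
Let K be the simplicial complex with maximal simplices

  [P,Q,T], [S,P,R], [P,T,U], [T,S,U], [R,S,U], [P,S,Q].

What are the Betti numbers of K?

b_0 = 1, b_1 = 1, b_2 = 0.

Fix the vertex order P < Q < R < S < T < U and write every simplex with vertices in increasing order. Then dim K = 2 and the simplices of K are:

  0-simplices (6): P, Q, R, S, T, U
  1-simplices (12): PQ, PR, PS, PT, PU, QS, QT, RS, RU, ST, SU, TU
  2-simplices (6): PQS, PQT, PRS, PTU, RSU, STU

Hence C_0 ≅ Z^6, C_1 ≅ Z^12, C_2 ≅ Z^6.

∂_1: C_1 → C_0 sends each edge [p,q] (with p < q) to q − p.
The 6×12 boundary matrix has rank 5 and Smith normal form diag(1,1,1,1,1).

Boundary ∂_2: C_2 → C_1 maps a triangle to the signed sum of its edges. For instance
  ∂PQT = QT − PT + PQ,
  ∂PRS = RS − PS + PR.
The resulting 12×6 matrix has rank 6, and its Smith normal form has invariant factors (1,1,1,1,1,1).

Computing H_k = (kernel of ∂_k) / (image of ∂_{k+1}):

  H_0: rank C_0 − rank ∂_1 = 6 − 5 = 1, and the invariant factors of ∂_1 are all 1, so H_0 = Z.
  H_1: rank ker ∂_1 − rank ∂_2 = (12 − 5) − 6 = 1, and the invariant factors of ∂_2 are all 1, so H_1 = Z.
  H_2: rank ker ∂_2 − rank ∂_3 = (6 − 6) − 0 = 0, and there is no ∂_3, so H_2 = 0.

Hence the Betti numbers are b_0 = 1, b_1 = 1, b_2 = 0.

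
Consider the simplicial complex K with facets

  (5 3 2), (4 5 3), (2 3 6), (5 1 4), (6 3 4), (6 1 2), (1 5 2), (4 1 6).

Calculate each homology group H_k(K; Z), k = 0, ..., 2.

Fix the vertex order 1 < 2 < 3 < 4 < 5 < 6 and write every simplex with vertices in increasing order. Then dim K = 2 and the simplices of K are:

  0-simplices (6): [1], [2], [3], [4], [5], [6]
  1-simplices (12): [1,2], [1,4], [1,5], [1,6], [2,3], [2,5], [2,6], [3,4], [3,5], [3,6], [4,5], [4,6]
  2-simplices (8): [1,2,5], [1,2,6], [1,4,5], [1,4,6], [2,3,5], [2,3,6], [3,4,5], [3,4,6]

so the chain groups are C_0 ≅ Z^6, C_1 ≅ Z^12, C_2 ≅ Z^8.

Boundary ∂_1: C_1 → C_0 maps an edge to its endpoints' difference, ∂[p,q] = q − p.
This gives a 6×12 integer matrix of rank 5; reducing to Smith normal form yields diagonal entries (1,1,1,1,1).

∂_2: C_2 → C_1 sends each 2-simplex [p,q,r] to [q,r] − [p,r] + [p,q]. For instance
  ∂[2,3,5] = [3,5] − [2,5] + [2,3],
  ∂[1,4,6] = [4,6] − [1,6] + [1,4].
As a 12×8 matrix over Z this has rank 7, with invariant factors (1,1,1,1,1,1,1).

From H_k ≅ ker(∂_k) / im(∂_{k+1}) we obtain:

  H_0: rank C_0 − rank ∂_1 = 6 − 5 = 1, and the invariant factors of ∂_1 are all 1, so H_0 ≅ Z.
  H_1: rank ker ∂_1 − rank ∂_2 = (12 − 5) − 7 = 0, and the invariant factors of ∂_2 are all 1, so H_1 ≅ 0.
  H_2: rank ker ∂_2 − rank ∂_3 = (8 − 7) − 0 = 1, and there is no ∂_3, so H_2 ≅ Z.

As a check, the Euler characteristic is 6 − 12 + 8 = 2, which agrees with 1 − 0 + 1 = 2.

H_0 ≅ Z,  H_1 = 0,  H_2 ≅ Z.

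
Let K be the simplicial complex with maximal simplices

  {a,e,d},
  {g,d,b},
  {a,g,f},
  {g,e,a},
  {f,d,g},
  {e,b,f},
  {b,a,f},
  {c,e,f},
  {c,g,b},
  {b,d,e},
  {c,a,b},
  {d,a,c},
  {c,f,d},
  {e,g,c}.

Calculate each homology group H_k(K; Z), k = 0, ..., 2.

Order the vertices as a < b < c < d < e < f < g. Listing each simplex with vertices in this order, K has dimension 2 with simplices:

  0-simplices (7): a, b, c, d, e, f, g
  1-simplices (21): ab, ac, ad, ae, af, ag, bc, bd, be, bf, bg, cd, ce, cf, cg, de, df, dg, ef, eg, fg
  2-simplices (14): abc, abf, acd, ade, aeg, afg, bcg, bde, bdg, bef, cdf, cef, ceg, dfg

Hence C_0 ≅ Z^7, C_1 ≅ Z^21, C_2 ≅ Z^14.

∂_1: C_1 → C_0 sends each edge [p,q] (with p < q) to q − p. For instance
  ∂ab = b − a.
The 7×21 boundary matrix has rank 6 and Smith normal form diag(1,1,1,1,1,1).

The boundary map ∂_2: C_2 → C_1 sends each 2-simplex [p,q,r] to [q,r] − [p,r] + [p,q]. For instance
  ∂afg = fg − ag + af,
  ∂cdf = df − cf + cd.
As a 21×14 matrix over Z this has rank 13, with invariant factors (1,1,1,1,1,1,1,1,1,1,1,1,1).

Now H_k = ker ∂_k / im ∂_{k+1}, so:

  H_0: rank C_0 − rank ∂_1 = 7 − 6 = 1, and the invariant factors of ∂_1 are all 1, so H_0 ≅ Z.
  H_1: rank ker ∂_1 − rank ∂_2 = (21 − 6) − 13 = 2, and the invariant factors of ∂_2 are all 1, so H_1 ≅ Z^2.
  H_2: rank ker ∂_2 − rank ∂_3 = (14 − 13) − 0 = 1, and there is no ∂_3, so H_2 ≅ Z.

H_0 ≅ Z,  H_1 ≅ Z^2,  H_2 ≅ Z.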